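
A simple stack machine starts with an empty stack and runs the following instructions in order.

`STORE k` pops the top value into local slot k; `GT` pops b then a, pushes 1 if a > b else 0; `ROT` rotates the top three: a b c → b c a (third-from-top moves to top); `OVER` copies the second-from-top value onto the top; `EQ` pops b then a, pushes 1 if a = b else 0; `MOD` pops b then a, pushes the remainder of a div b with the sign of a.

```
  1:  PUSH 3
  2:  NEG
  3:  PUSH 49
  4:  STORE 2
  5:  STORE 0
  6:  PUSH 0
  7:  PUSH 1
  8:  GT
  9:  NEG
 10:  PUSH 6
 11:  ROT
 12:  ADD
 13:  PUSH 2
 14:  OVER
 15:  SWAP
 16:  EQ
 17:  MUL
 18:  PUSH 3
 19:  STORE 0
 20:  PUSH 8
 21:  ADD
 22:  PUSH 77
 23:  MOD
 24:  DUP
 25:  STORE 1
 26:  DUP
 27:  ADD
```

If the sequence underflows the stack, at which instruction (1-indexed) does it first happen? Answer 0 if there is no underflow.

11

PUSH 3  -> [3]
NEG     -> [-3]
PUSH 49 -> [-3, 49]
STORE 2 -> [-3]
STORE 0 -> []
PUSH 0  -> [0]
PUSH 1  -> [0, 1]
GT      -> [0]
NEG     -> [0]
PUSH 6  -> [0, 6]
ROT  — needs 3 operands, stack has 2 → underflow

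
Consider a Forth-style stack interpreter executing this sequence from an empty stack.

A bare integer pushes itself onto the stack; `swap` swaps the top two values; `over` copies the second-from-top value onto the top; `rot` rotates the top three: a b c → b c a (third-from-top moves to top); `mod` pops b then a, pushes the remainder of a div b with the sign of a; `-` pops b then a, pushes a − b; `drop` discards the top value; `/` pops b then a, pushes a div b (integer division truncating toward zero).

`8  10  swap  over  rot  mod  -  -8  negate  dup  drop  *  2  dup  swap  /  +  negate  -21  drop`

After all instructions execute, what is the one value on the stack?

8      -> [8]
10     -> [8, 10]
swap   -> [10, 8]
over   -> [10, 8, 10]
rot    -> [8, 10, 10]
mod    -> [8, 0]
-      -> [8]
-8     -> [8, -8]
negate -> [8, 8]
dup    -> [8, 8, 8]
drop   -> [8, 8]
*      -> [64]
2      -> [64, 2]
dup    -> [64, 2, 2]
swap   -> [64, 2, 2]
/      -> [64, 1]
+      -> [65]
negate -> [-65]
-21    -> [-65, -21]
drop   -> [-65]

-65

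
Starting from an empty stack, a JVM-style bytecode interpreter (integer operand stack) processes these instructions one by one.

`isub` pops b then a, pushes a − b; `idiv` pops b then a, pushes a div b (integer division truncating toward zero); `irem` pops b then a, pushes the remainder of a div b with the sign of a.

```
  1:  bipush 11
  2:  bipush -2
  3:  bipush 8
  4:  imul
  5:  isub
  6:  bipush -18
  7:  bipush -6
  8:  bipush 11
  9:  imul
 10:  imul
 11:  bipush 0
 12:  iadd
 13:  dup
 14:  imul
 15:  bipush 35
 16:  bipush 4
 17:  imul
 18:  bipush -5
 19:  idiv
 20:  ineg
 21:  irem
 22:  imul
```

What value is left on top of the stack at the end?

108

bipush 11  : 11
bipush -2  : 11 -2
bipush 8   : 11 -2 8
imul       : 11 -16
isub       : 27
bipush -18 : 27 -18
bipush -6  : 27 -18 -6
bipush 11  : 27 -18 -6 11
imul       : 27 -18 -66
imul       : 27 1188
bipush 0   : 27 1188 0
iadd       : 27 1188
dup        : 27 1188 1188
imul       : 27 1411344
bipush 35  : 27 1411344 35
bipush 4   : 27 1411344 35 4
imul       : 27 1411344 140
bipush -5  : 27 1411344 140 -5
idiv       : 27 1411344 -28
ineg       : 27 1411344 28
irem       : 27 4
imul       : 108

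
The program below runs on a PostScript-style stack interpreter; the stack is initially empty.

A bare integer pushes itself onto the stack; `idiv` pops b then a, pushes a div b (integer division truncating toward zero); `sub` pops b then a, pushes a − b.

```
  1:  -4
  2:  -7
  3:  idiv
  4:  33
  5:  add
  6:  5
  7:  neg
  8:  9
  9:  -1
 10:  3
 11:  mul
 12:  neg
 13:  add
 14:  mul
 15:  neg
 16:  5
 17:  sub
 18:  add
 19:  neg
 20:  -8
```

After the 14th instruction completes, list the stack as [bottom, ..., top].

[33, -60]

-4   -> [-4]
-7   -> [-4, -7]
idiv -> [0]
33   -> [0, 33]
add  -> [33]
5    -> [33, 5]
neg  -> [33, -5]
9    -> [33, -5, 9]
-1   -> [33, -5, 9, -1]
3    -> [33, -5, 9, -1, 3]
mul  -> [33, -5, 9, -3]
neg  -> [33, -5, 9, 3]
add  -> [33, -5, 12]
mul  -> [33, -60]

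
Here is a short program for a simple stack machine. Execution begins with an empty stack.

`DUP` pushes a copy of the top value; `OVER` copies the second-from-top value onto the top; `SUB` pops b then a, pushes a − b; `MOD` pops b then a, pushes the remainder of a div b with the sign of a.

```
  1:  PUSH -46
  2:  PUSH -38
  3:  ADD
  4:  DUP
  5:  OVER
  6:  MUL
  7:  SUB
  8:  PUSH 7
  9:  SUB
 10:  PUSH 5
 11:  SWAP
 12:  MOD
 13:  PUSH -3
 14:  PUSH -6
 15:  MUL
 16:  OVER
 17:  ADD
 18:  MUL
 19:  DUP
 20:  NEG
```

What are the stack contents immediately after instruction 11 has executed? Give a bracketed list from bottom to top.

[5, -7147]

PUSH -46 -> -46
PUSH -38 -> -46 -38
ADD      -> -84
DUP      -> -84 -84
OVER     -> -84 -84 -84
MUL      -> -84 7056
SUB      -> -7140
PUSH 7   -> -7140 7
SUB      -> -7147
PUSH 5   -> -7147 5
SWAP     -> 5 -7147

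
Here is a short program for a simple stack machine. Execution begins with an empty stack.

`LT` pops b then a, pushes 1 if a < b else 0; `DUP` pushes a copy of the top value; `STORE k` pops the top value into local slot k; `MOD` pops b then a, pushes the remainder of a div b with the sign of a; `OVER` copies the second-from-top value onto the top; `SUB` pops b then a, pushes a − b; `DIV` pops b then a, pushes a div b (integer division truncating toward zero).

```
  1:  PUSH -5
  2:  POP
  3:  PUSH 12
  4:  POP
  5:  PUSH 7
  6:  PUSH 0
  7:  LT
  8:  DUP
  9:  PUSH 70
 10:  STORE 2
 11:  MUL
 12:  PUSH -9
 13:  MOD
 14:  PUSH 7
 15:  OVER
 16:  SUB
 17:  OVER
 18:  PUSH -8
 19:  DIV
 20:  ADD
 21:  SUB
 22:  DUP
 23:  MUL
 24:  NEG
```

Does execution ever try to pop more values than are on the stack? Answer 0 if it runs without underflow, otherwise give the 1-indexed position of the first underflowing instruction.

PUSH -5 → [-5]
POP     → []
PUSH 12 → [12]
POP     → []
PUSH 7  → [7]
PUSH 0  → [7, 0]
LT      → [0]
DUP     → [0, 0]
PUSH 70 → [0, 0, 70]
STORE 2 → [0, 0]
MUL     → [0]
PUSH -9 → [0, -9]
MOD     → [0]
PUSH 7  → [0, 7]
OVER    → [0, 7, 0]
SUB     → [0, 7]
OVER    → [0, 7, 0]
PUSH -8 → [0, 7, 0, -8]
DIV     → [0, 7, 0]
ADD     → [0, 7]
SUB     → [-7]
DUP     → [-7, -7]
MUL     → [49]
NEG     → [-49]

0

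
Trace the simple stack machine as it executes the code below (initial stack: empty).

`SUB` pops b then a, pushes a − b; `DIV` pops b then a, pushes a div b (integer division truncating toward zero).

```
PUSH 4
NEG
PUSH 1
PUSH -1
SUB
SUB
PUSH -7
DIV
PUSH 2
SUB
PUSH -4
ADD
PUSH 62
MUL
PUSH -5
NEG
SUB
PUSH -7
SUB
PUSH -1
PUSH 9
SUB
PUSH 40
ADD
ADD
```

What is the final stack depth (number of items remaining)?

1

PUSH 4   [4]
NEG      [-4]
PUSH 1   [-4, 1]
PUSH -1  [-4, 1, -1]
SUB      [-4, 2]
SUB      [-6]
PUSH -7  [-6, -7]
DIV      [0]
PUSH 2   [0, 2]
SUB      [-2]
PUSH -4  [-2, -4]
ADD      [-6]
PUSH 62  [-6, 62]
MUL      [-372]
PUSH -5  [-372, -5]
NEG      [-372, 5]
SUB      [-377]
PUSH -7  [-377, -7]
SUB      [-370]
PUSH -1  [-370, -1]
PUSH 9   [-370, -1, 9]
SUB      [-370, -10]
PUSH 40  [-370, -10, 40]
ADD      [-370, 30]
ADD      [-340]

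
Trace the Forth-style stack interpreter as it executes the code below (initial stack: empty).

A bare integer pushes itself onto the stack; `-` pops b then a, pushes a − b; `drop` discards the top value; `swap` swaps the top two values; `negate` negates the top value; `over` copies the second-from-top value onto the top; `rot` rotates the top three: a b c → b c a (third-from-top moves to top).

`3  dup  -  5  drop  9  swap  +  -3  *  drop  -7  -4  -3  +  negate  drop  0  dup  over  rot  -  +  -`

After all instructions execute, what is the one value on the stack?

3       3
dup     3 3
-       0
5       0 5
drop    0
9       0 9
swap    9 0
+       9
-3      9 -3
*       -27
drop    (empty)
-7      -7
-4      -7 -4
-3      -7 -4 -3
+       -7 -7
negate  -7 7
drop    -7
0       -7 0
dup     -7 0 0
over    -7 0 0 0
rot     -7 0 0 0
-       -7 0 0
+       -7 0
-       -7

-7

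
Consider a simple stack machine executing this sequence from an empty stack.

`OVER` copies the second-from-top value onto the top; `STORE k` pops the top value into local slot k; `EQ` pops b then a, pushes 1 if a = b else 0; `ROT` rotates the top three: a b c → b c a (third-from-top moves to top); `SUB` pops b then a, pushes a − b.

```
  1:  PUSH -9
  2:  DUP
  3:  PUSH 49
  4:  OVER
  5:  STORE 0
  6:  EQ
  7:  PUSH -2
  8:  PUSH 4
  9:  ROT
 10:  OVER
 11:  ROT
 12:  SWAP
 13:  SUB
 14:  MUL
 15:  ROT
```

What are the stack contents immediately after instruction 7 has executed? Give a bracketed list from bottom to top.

[-9, 0, -2]

PUSH -9 : -9
DUP     : -9 -9
PUSH 49 : -9 -9 49
OVER    : -9 -9 49 -9
STORE 0 : -9 -9 49
EQ      : -9 0
PUSH -2 : -9 0 -2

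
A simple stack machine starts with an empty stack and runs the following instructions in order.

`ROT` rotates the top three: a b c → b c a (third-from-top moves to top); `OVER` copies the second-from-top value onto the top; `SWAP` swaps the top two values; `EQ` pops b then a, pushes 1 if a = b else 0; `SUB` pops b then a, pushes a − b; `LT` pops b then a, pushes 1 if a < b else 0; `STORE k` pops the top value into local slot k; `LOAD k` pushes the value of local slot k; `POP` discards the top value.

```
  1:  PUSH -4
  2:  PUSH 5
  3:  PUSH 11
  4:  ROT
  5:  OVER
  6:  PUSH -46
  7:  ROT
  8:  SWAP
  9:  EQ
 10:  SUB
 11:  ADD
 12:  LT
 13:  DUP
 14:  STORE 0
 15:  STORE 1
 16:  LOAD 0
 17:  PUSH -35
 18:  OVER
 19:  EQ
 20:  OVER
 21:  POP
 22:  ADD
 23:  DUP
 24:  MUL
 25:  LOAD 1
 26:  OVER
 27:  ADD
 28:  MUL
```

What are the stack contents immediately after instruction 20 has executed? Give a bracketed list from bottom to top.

[1, 0, 1]

PUSH -4  : [-4]
PUSH 5   : [-4, 5]
PUSH 11  : [-4, 5, 11]
ROT      : [5, 11, -4]
OVER     : [5, 11, -4, 11]
PUSH -46 : [5, 11, -4, 11, -46]
ROT      : [5, 11, 11, -46, -4]
SWAP     : [5, 11, 11, -4, -46]
EQ       : [5, 11, 11, 0]
SUB      : [5, 11, 11]
ADD      : [5, 22]
LT       : [1]
DUP      : [1, 1]
STORE 0  : [1]
STORE 1  : []
LOAD 0   : [1]
PUSH -35 : [1, -35]
OVER     : [1, -35, 1]
EQ       : [1, 0]
OVER     : [1, 0, 1]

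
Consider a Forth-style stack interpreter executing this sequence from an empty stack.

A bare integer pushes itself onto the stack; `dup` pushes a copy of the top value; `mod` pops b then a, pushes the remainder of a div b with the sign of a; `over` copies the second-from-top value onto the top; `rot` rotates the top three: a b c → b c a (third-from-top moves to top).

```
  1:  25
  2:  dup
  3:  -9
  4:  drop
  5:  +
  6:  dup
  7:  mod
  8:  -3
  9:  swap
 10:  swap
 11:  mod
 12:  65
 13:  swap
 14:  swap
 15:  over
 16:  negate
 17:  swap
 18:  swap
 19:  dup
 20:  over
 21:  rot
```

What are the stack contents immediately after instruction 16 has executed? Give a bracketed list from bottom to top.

25     : [25]
dup    : [25, 25]
-9     : [25, 25, -9]
drop   : [25, 25]
+      : [50]
dup    : [50, 50]
mod    : [0]
-3     : [0, -3]
swap   : [-3, 0]
swap   : [0, -3]
mod    : [0]
65     : [0, 65]
swap   : [65, 0]
swap   : [0, 65]
over   : [0, 65, 0]
negate : [0, 65, 0]

[0, 65, 0]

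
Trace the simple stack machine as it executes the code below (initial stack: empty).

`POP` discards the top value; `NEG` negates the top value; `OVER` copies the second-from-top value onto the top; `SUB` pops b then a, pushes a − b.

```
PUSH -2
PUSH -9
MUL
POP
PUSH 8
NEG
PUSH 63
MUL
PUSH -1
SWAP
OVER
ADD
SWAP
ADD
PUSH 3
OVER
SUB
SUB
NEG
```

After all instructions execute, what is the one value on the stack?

1015

PUSH -2 : [-2]
PUSH -9 : [-2, -9]
MUL     : [18]
POP     : []
PUSH 8  : [8]
NEG     : [-8]
PUSH 63 : [-8, 63]
MUL     : [-504]
PUSH -1 : [-504, -1]
SWAP    : [-1, -504]
OVER    : [-1, -504, -1]
ADD     : [-1, -505]
SWAP    : [-505, -1]
ADD     : [-506]
PUSH 3  : [-506, 3]
OVER    : [-506, 3, -506]
SUB     : [-506, 509]
SUB     : [-1015]
NEG     : [1015]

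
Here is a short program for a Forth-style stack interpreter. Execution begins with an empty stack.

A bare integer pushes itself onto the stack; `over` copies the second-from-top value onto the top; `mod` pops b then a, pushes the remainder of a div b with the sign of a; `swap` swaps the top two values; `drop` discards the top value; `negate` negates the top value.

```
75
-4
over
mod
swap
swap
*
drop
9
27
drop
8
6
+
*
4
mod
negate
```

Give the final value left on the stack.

-2

75     → [75]
-4     → [75, -4]
over   → [75, -4, 75]
mod    → [75, -4]
swap   → [-4, 75]
swap   → [75, -4]
*      → [-300]
drop   → []
9      → [9]
27     → [9, 27]
drop   → [9]
8      → [9, 8]
6      → [9, 8, 6]
+      → [9, 14]
*      → [126]
4      → [126, 4]
mod    → [2]
negate → [-2]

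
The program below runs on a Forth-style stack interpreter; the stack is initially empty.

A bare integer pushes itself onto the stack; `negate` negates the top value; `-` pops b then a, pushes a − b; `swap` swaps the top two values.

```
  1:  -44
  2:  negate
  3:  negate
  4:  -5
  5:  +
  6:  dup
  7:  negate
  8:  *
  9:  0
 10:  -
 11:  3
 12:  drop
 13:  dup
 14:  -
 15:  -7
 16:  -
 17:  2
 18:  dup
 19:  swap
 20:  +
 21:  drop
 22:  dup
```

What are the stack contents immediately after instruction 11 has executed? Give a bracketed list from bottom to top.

-44    -> [-44]
negate -> [44]
negate -> [-44]
-5     -> [-44, -5]
+      -> [-49]
dup    -> [-49, -49]
negate -> [-49, 49]
*      -> [-2401]
0      -> [-2401, 0]
-      -> [-2401]
3      -> [-2401, 3]

[-2401, 3]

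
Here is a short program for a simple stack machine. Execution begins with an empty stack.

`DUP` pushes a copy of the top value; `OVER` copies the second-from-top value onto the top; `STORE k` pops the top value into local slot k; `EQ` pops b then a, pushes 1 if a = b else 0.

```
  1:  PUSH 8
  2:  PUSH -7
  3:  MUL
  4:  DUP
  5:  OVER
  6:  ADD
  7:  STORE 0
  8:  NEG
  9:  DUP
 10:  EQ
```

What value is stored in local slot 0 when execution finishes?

PUSH 8  → 8
PUSH -7 → 8 -7
MUL     → -56
DUP     → -56 -56
OVER    → -56 -56 -56
ADD     → -56 -112
STORE 0 → -56
NEG     → 56
DUP     → 56 56
EQ      → 1

-112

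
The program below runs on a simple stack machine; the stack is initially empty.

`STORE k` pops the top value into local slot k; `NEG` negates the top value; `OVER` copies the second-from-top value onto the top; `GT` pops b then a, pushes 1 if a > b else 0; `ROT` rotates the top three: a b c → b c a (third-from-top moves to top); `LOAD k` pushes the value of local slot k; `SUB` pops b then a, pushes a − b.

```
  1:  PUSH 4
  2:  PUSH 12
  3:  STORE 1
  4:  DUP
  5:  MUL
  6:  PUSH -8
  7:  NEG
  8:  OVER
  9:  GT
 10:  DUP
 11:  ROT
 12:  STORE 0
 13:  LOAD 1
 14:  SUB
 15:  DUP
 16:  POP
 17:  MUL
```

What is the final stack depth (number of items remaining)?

PUSH 4   [4]
PUSH 12  [4, 12]
STORE 1  [4]
DUP      [4, 4]
MUL      [16]
PUSH -8  [16, -8]
NEG      [16, 8]
OVER     [16, 8, 16]
GT       [16, 0]
DUP      [16, 0, 0]
ROT      [0, 0, 16]
STORE 0  [0, 0]
LOAD 1   [0, 0, 12]
SUB      [0, -12]
DUP      [0, -12, -12]
POP      [0, -12]
MUL      [0]

1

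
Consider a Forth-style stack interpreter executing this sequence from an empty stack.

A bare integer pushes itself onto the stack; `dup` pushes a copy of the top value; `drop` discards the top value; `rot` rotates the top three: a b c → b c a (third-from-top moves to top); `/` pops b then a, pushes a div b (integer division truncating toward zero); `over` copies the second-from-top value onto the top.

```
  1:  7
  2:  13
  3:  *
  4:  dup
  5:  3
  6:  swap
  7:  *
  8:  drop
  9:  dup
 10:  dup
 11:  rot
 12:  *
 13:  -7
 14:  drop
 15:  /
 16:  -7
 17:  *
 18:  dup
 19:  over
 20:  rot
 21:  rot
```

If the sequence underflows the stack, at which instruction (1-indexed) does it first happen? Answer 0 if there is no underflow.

0

7    → 7
13   → 7 13
*    → 91
dup  → 91 91
3    → 91 91 3
swap → 91 3 91
*    → 91 273
drop → 91
dup  → 91 91
dup  → 91 91 91
rot  → 91 91 91
*    → 91 8281
-7   → 91 8281 -7
drop → 91 8281
/    → 0
-7   → 0 -7
*    → 0
dup  → 0 0
over → 0 0 0
rot  → 0 0 0
rot  → 0 0 0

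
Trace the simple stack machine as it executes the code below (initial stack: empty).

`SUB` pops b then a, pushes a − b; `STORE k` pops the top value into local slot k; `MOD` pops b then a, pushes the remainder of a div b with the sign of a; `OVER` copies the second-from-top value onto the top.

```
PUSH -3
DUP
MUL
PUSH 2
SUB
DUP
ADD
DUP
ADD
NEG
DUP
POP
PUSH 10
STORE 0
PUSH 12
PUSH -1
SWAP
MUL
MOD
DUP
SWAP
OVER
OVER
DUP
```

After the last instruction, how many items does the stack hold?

PUSH -3 -> [-3]
DUP     -> [-3, -3]
MUL     -> [9]
PUSH 2  -> [9, 2]
SUB     -> [7]
DUP     -> [7, 7]
ADD     -> [14]
DUP     -> [14, 14]
ADD     -> [28]
NEG     -> [-28]
DUP     -> [-28, -28]
POP     -> [-28]
PUSH 10 -> [-28, 10]
STORE 0 -> [-28]
PUSH 12 -> [-28, 12]
PUSH -1 -> [-28, 12, -1]
SWAP    -> [-28, -1, 12]
MUL     -> [-28, -12]
MOD     -> [-4]
DUP     -> [-4, -4]
SWAP    -> [-4, -4]
OVER    -> [-4, -4, -4]
OVER    -> [-4, -4, -4, -4]
DUP     -> [-4, -4, -4, -4, -4]

5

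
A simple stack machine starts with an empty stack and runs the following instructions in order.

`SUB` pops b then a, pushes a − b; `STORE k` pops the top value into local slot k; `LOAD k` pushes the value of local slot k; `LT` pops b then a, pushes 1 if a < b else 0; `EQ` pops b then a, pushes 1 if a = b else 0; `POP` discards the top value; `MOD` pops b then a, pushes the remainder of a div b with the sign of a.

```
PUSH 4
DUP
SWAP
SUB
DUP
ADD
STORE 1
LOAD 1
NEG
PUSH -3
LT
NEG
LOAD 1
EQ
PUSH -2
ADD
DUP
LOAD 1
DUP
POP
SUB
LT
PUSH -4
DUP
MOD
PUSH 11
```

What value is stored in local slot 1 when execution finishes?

PUSH 4  : 4
DUP     : 4 4
SWAP    : 4 4
SUB     : 0
DUP     : 0 0
ADD     : 0
STORE 1 : (empty)
LOAD 1  : 0
NEG     : 0
PUSH -3 : 0 -3
LT      : 0
NEG     : 0
LOAD 1  : 0 0
EQ      : 1
PUSH -2 : 1 -2
ADD     : -1
DUP     : -1 -1
LOAD 1  : -1 -1 0
DUP     : -1 -1 0 0
POP     : -1 -1 0
SUB     : -1 -1
LT      : 0
PUSH -4 : 0 -4
DUP     : 0 -4 -4
MOD     : 0 0
PUSH 11 : 0 0 11

0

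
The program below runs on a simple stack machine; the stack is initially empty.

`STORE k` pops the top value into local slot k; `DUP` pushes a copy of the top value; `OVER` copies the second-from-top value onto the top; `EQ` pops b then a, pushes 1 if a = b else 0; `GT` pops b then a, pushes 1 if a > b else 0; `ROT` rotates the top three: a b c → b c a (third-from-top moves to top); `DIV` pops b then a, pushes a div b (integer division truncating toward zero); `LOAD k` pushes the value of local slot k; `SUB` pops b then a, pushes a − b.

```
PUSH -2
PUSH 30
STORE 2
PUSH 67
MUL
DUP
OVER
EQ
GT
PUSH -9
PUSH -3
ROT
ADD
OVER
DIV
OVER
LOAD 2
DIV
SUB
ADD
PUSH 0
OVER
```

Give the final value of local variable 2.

PUSH -2  -2
PUSH 30  -2 30
STORE 2  -2
PUSH 67  -2 67
MUL      -134
DUP      -134 -134
OVER     -134 -134 -134
EQ       -134 1
GT       0
PUSH -9  0 -9
PUSH -3  0 -9 -3
ROT      -9 -3 0
ADD      -9 -3
OVER     -9 -3 -9
DIV      -9 0
OVER     -9 0 -9
LOAD 2   -9 0 -9 30
DIV      -9 0 0
SUB      -9 0
ADD      -9
PUSH 0   -9 0
OVER     -9 0 -9

30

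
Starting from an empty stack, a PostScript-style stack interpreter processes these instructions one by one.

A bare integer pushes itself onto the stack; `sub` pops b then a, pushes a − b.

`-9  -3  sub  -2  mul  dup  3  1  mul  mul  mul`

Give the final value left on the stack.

432

-9  : -9
-3  : -9 -3
sub : -6
-2  : -6 -2
mul : 12
dup : 12 12
3   : 12 12 3
1   : 12 12 3 1
mul : 12 12 3
mul : 12 36
mul : 432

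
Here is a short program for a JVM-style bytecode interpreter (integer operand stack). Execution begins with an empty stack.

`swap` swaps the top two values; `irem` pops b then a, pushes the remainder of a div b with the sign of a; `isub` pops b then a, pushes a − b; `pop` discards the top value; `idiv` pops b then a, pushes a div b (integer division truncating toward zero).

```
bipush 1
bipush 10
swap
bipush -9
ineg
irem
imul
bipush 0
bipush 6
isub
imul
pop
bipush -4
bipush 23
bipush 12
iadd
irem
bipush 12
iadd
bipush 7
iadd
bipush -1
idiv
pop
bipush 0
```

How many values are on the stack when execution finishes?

1

bipush 1   1
bipush 10  1 10
swap       10 1
bipush -9  10 1 -9
ineg       10 1 9
irem       10 1
imul       10
bipush 0   10 0
bipush 6   10 0 6
isub       10 -6
imul       -60
pop        (empty)
bipush -4  -4
bipush 23  -4 23
bipush 12  -4 23 12
iadd       -4 35
irem       -4
bipush 12  -4 12
iadd       8
bipush 7   8 7
iadd       15
bipush -1  15 -1
idiv       -15
pop        (empty)
bipush 0   0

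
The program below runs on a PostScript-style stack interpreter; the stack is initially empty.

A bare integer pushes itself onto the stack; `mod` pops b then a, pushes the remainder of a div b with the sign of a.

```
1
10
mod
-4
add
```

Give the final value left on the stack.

-3

1   : [1]
10  : [1, 10]
mod : [1]
-4  : [1, -4]
add : [-3]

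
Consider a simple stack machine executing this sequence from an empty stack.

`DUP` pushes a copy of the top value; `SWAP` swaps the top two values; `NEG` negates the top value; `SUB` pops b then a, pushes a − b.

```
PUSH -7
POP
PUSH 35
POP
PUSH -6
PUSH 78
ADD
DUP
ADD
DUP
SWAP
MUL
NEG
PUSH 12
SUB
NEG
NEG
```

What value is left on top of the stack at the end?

PUSH -7 -> [-7]
POP     -> []
PUSH 35 -> [35]
POP     -> []
PUSH -6 -> [-6]
PUSH 78 -> [-6, 78]
ADD     -> [72]
DUP     -> [72, 72]
ADD     -> [144]
DUP     -> [144, 144]
SWAP    -> [144, 144]
MUL     -> [20736]
NEG     -> [-20736]
PUSH 12 -> [-20736, 12]
SUB     -> [-20748]
NEG     -> [20748]
NEG     -> [-20748]

-20748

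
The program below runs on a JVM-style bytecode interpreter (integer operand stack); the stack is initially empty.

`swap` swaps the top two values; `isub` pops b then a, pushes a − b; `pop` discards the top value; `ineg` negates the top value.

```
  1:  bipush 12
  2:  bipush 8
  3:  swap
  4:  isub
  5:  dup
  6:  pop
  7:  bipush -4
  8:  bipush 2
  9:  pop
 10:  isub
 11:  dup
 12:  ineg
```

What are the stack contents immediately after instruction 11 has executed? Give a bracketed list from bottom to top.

[0, 0]

bipush 12 → 12
bipush 8  → 12 8
swap      → 8 12
isub      → -4
dup       → -4 -4
pop       → -4
bipush -4 → -4 -4
bipush 2  → -4 -4 2
pop       → -4 -4
isub      → 0
dup       → 0 0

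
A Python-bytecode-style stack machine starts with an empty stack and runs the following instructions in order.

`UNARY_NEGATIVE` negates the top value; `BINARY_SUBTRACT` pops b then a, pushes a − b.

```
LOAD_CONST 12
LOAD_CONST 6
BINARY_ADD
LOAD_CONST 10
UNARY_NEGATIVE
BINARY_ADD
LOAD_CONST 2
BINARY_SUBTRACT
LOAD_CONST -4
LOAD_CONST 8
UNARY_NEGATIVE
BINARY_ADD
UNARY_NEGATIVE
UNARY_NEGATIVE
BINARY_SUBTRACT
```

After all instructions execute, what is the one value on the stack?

18

LOAD_CONST 12   -> [12]
LOAD_CONST 6    -> [12, 6]
BINARY_ADD      -> [18]
LOAD_CONST 10   -> [18, 10]
UNARY_NEGATIVE  -> [18, -10]
BINARY_ADD      -> [8]
LOAD_CONST 2    -> [8, 2]
BINARY_SUBTRACT -> [6]
LOAD_CONST -4   -> [6, -4]
LOAD_CONST 8    -> [6, -4, 8]
UNARY_NEGATIVE  -> [6, -4, -8]
BINARY_ADD      -> [6, -12]
UNARY_NEGATIVE  -> [6, 12]
UNARY_NEGATIVE  -> [6, -12]
BINARY_SUBTRACT -> [18]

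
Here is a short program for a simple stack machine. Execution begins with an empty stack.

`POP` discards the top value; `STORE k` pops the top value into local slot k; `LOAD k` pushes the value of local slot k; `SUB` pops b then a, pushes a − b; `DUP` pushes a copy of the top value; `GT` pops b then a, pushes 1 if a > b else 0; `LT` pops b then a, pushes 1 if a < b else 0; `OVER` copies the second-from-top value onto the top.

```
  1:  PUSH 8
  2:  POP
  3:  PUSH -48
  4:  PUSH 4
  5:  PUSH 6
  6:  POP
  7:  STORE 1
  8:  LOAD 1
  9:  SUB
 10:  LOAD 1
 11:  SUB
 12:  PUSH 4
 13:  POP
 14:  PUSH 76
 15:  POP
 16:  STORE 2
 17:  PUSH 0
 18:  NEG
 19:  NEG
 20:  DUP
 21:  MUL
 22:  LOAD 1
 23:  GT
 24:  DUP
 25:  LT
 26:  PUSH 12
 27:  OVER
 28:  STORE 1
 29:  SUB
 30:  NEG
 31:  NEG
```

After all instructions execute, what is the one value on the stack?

-12

PUSH 8   -> [8]
POP      -> []
PUSH -48 -> [-48]
PUSH 4   -> [-48, 4]
PUSH 6   -> [-48, 4, 6]
POP      -> [-48, 4]
STORE 1  -> [-48]
LOAD 1   -> [-48, 4]
SUB      -> [-52]
LOAD 1   -> [-52, 4]
SUB      -> [-56]
PUSH 4   -> [-56, 4]
POP      -> [-56]
PUSH 76  -> [-56, 76]
POP      -> [-56]
STORE 2  -> []
PUSH 0   -> [0]
NEG      -> [0]
NEG      -> [0]
DUP      -> [0, 0]
MUL      -> [0]
LOAD 1   -> [0, 4]
GT       -> [0]
DUP      -> [0, 0]
LT       -> [0]
PUSH 12  -> [0, 12]
OVER     -> [0, 12, 0]
STORE 1  -> [0, 12]
SUB      -> [-12]
NEG      -> [12]
NEG      -> [-12]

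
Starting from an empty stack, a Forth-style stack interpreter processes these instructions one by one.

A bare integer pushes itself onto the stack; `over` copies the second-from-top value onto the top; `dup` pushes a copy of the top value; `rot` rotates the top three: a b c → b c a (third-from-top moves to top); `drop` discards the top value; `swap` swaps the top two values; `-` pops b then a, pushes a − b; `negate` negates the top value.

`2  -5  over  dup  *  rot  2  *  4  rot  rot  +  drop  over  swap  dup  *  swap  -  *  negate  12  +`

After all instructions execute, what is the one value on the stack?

2      : [2]
-5     : [2, -5]
over   : [2, -5, 2]
dup    : [2, -5, 2, 2]
*      : [2, -5, 4]
rot    : [-5, 4, 2]
2      : [-5, 4, 2, 2]
*      : [-5, 4, 4]
4      : [-5, 4, 4, 4]
rot    : [-5, 4, 4, 4]
rot    : [-5, 4, 4, 4]
+      : [-5, 4, 8]
drop   : [-5, 4]
over   : [-5, 4, -5]
swap   : [-5, -5, 4]
dup    : [-5, -5, 4, 4]
*      : [-5, -5, 16]
swap   : [-5, 16, -5]
-      : [-5, 21]
*      : [-105]
negate : [105]
12     : [105, 12]
+      : [117]

117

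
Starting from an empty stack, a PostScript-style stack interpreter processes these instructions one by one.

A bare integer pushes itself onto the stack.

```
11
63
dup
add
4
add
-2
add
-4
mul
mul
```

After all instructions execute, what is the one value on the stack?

11  → 11
63  → 11 63
dup → 11 63 63
add → 11 126
4   → 11 126 4
add → 11 130
-2  → 11 130 -2
add → 11 128
-4  → 11 128 -4
mul → 11 -512
mul → -5632

-5632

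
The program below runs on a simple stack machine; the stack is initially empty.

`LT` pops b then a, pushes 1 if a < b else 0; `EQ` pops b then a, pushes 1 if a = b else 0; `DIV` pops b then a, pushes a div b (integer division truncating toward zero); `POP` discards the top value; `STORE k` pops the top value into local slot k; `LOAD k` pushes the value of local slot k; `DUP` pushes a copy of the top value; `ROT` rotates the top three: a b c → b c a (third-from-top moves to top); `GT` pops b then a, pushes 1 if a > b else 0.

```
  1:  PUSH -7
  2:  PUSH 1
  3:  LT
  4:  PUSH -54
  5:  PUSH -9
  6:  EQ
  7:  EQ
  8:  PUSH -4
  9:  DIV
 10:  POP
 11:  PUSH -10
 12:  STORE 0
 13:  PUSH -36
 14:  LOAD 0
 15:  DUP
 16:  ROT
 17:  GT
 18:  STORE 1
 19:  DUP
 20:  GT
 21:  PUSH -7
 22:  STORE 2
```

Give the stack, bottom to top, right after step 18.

PUSH -7  : -7
PUSH 1   : -7 1
LT       : 1
PUSH -54 : 1 -54
PUSH -9  : 1 -54 -9
EQ       : 1 0
EQ       : 0
PUSH -4  : 0 -4
DIV      : 0
POP      : (empty)
PUSH -10 : -10
STORE 0  : (empty)
PUSH -36 : -36
LOAD 0   : -36 -10
DUP      : -36 -10 -10
ROT      : -10 -10 -36
GT       : -10 1
STORE 1  : -10

[-10]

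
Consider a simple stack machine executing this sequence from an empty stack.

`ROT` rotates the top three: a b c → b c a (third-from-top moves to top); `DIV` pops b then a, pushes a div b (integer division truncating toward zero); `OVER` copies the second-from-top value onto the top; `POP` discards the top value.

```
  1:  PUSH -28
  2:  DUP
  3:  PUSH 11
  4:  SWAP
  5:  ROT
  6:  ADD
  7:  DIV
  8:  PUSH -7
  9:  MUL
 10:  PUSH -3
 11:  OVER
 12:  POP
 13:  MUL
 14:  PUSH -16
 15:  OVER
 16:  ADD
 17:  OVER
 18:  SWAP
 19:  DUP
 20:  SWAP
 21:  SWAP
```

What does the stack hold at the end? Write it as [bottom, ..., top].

PUSH -28 → [-28]
DUP      → [-28, -28]
PUSH 11  → [-28, -28, 11]
SWAP     → [-28, 11, -28]
ROT      → [11, -28, -28]
ADD      → [11, -56]
DIV      → [0]
PUSH -7  → [0, -7]
MUL      → [0]
PUSH -3  → [0, -3]
OVER     → [0, -3, 0]
POP      → [0, -3]
MUL      → [0]
PUSH -16 → [0, -16]
OVER     → [0, -16, 0]
ADD      → [0, -16]
OVER     → [0, -16, 0]
SWAP     → [0, 0, -16]
DUP      → [0, 0, -16, -16]
SWAP     → [0, 0, -16, -16]
SWAP     → [0, 0, -16, -16]

[0, 0, -16, -16]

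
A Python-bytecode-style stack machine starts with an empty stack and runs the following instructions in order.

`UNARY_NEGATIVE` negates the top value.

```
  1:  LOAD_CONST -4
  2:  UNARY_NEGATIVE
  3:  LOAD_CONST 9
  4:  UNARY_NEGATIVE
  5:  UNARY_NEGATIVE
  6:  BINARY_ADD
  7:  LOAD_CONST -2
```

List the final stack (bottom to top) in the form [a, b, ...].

[13, -2]

LOAD_CONST -4  -> -4
UNARY_NEGATIVE -> 4
LOAD_CONST 9   -> 4 9
UNARY_NEGATIVE -> 4 -9
UNARY_NEGATIVE -> 4 9
BINARY_ADD     -> 13
LOAD_CONST -2  -> 13 -2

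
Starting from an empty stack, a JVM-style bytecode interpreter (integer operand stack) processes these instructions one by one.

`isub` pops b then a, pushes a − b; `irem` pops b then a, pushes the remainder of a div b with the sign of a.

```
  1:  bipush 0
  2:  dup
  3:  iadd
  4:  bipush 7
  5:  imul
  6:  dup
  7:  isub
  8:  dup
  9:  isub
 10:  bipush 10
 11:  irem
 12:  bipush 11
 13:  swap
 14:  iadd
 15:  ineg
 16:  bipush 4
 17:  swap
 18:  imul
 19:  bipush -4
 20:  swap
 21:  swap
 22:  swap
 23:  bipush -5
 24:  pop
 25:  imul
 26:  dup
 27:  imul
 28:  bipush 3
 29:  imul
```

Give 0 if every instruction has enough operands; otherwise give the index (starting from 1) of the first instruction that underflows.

0

bipush 0  → 0
dup       → 0 0
iadd      → 0
bipush 7  → 0 7
imul      → 0
dup       → 0 0
isub      → 0
dup       → 0 0
isub      → 0
bipush 10 → 0 10
irem      → 0
bipush 11 → 0 11
swap      → 11 0
iadd      → 11
ineg      → -11
bipush 4  → -11 4
swap      → 4 -11
imul      → -44
bipush -4 → -44 -4
swap      → -4 -44
swap      → -44 -4
swap      → -4 -44
bipush -5 → -4 -44 -5
pop       → -4 -44
imul      → 176
dup       → 176 176
imul      → 30976
bipush 3  → 30976 3
imul      → 92928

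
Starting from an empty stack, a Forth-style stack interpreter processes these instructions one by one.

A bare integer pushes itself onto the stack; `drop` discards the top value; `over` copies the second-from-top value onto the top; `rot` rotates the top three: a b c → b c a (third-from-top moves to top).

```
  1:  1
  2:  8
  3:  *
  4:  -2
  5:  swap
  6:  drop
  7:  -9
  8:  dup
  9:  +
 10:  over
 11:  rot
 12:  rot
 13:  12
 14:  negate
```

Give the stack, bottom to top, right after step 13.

[-2, -2, -18, 12]

1    -> 1
8    -> 1 8
*    -> 8
-2   -> 8 -2
swap -> -2 8
drop -> -2
-9   -> -2 -9
dup  -> -2 -9 -9
+    -> -2 -18
over -> -2 -18 -2
rot  -> -18 -2 -2
rot  -> -2 -2 -18
12   -> -2 -2 -18 12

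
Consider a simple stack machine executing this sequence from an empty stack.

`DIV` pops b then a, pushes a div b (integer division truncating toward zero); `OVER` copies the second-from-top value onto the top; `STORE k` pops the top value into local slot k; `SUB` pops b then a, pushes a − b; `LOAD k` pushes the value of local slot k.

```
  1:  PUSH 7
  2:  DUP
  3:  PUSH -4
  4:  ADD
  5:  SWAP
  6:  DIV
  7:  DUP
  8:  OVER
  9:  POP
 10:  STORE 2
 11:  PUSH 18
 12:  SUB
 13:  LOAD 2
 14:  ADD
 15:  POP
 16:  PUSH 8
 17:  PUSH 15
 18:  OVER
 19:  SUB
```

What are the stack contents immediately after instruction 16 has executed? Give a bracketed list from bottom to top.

PUSH 7  -> [7]
DUP     -> [7, 7]
PUSH -4 -> [7, 7, -4]
ADD     -> [7, 3]
SWAP    -> [3, 7]
DIV     -> [0]
DUP     -> [0, 0]
OVER    -> [0, 0, 0]
POP     -> [0, 0]
STORE 2 -> [0]
PUSH 18 -> [0, 18]
SUB     -> [-18]
LOAD 2  -> [-18, 0]
ADD     -> [-18]
POP     -> []
PUSH 8  -> [8]

[8]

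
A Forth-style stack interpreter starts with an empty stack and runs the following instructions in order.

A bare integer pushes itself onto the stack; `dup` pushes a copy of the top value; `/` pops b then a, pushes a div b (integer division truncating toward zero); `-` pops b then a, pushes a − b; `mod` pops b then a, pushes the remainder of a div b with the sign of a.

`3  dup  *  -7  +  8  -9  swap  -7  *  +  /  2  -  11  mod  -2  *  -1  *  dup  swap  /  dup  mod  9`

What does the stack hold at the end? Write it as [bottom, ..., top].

[0, 9]

3    : [3]
dup  : [3, 3]
*    : [9]
-7   : [9, -7]
+    : [2]
8    : [2, 8]
-9   : [2, 8, -9]
swap : [2, -9, 8]
-7   : [2, -9, 8, -7]
*    : [2, -9, -56]
+    : [2, -65]
/    : [0]
2    : [0, 2]
-    : [-2]
11   : [-2, 11]
mod  : [-2]
-2   : [-2, -2]
*    : [4]
-1   : [4, -1]
*    : [-4]
dup  : [-4, -4]
swap : [-4, -4]
/    : [1]
dup  : [1, 1]
mod  : [0]
9    : [0, 9]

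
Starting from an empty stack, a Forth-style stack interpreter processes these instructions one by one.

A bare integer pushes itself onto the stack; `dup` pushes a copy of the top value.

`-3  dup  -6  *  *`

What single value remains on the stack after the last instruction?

-54

-3  → [-3]
dup → [-3, -3]
-6  → [-3, -3, -6]
*   → [-3, 18]
*   → [-54]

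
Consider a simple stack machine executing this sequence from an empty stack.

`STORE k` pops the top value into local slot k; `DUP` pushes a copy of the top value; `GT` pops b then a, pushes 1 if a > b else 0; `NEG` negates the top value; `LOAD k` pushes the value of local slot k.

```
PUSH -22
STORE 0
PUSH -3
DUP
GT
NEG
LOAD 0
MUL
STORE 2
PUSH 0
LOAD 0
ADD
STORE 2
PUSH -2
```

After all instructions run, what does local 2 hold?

-22

PUSH -22 -> [-22]
STORE 0  -> []
PUSH -3  -> [-3]
DUP      -> [-3, -3]
GT       -> [0]
NEG      -> [0]
LOAD 0   -> [0, -22]
MUL      -> [0]
STORE 2  -> []
PUSH 0   -> [0]
LOAD 0   -> [0, -22]
ADD      -> [-22]
STORE 2  -> []
PUSH -2  -> [-2]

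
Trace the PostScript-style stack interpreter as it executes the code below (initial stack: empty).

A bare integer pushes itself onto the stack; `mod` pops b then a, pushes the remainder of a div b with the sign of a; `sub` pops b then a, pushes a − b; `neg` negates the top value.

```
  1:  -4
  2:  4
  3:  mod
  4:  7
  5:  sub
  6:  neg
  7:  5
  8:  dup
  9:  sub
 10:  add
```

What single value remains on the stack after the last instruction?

7

-4  : -4
4   : -4 4
mod : 0
7   : 0 7
sub : -7
neg : 7
5   : 7 5
dup : 7 5 5
sub : 7 0
add : 7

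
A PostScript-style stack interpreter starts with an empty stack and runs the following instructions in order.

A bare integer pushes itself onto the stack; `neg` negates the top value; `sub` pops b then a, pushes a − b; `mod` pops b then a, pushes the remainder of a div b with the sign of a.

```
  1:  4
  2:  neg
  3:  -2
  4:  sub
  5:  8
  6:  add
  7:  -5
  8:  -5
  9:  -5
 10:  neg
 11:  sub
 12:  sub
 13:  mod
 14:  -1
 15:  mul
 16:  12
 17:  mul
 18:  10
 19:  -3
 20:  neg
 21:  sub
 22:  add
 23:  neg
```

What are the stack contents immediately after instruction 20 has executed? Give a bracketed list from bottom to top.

4    [4]
neg  [-4]
-2   [-4, -2]
sub  [-2]
8    [-2, 8]
add  [6]
-5   [6, -5]
-5   [6, -5, -5]
-5   [6, -5, -5, -5]
neg  [6, -5, -5, 5]
sub  [6, -5, -10]
sub  [6, 5]
mod  [1]
-1   [1, -1]
mul  [-1]
12   [-1, 12]
mul  [-12]
10   [-12, 10]
-3   [-12, 10, -3]
neg  [-12, 10, 3]

[-12, 10, 3]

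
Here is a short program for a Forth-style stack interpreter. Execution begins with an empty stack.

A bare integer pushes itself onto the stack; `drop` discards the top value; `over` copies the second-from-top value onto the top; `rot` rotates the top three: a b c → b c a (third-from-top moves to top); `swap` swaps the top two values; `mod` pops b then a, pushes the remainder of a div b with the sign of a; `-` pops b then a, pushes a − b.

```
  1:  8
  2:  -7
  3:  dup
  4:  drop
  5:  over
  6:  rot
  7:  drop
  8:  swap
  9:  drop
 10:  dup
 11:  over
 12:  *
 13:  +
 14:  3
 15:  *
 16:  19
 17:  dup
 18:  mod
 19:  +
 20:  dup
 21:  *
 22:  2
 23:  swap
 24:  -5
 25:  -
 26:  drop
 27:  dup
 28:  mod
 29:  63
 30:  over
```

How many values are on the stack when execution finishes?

3

8    → [8]
-7   → [8, -7]
dup  → [8, -7, -7]
drop → [8, -7]
over → [8, -7, 8]
rot  → [-7, 8, 8]
drop → [-7, 8]
swap → [8, -7]
drop → [8]
dup  → [8, 8]
over → [8, 8, 8]
*    → [8, 64]
+    → [72]
3    → [72, 3]
*    → [216]
19   → [216, 19]
dup  → [216, 19, 19]
mod  → [216, 0]
+    → [216]
dup  → [216, 216]
*    → [46656]
2    → [46656, 2]
swap → [2, 46656]
-5   → [2, 46656, -5]
-    → [2, 46661]
drop → [2]
dup  → [2, 2]
mod  → [0]
63   → [0, 63]
over → [0, 63, 0]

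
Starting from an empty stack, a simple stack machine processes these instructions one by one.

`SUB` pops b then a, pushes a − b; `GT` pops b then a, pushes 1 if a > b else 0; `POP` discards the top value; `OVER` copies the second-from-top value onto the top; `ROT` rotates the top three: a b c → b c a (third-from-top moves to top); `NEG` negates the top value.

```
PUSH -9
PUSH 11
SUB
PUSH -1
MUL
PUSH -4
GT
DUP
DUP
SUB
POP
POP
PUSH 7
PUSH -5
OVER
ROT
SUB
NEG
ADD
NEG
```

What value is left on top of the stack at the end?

5

PUSH -9 -> [-9]
PUSH 11 -> [-9, 11]
SUB     -> [-20]
PUSH -1 -> [-20, -1]
MUL     -> [20]
PUSH -4 -> [20, -4]
GT      -> [1]
DUP     -> [1, 1]
DUP     -> [1, 1, 1]
SUB     -> [1, 0]
POP     -> [1]
POP     -> []
PUSH 7  -> [7]
PUSH -5 -> [7, -5]
OVER    -> [7, -5, 7]
ROT     -> [-5, 7, 7]
SUB     -> [-5, 0]
NEG     -> [-5, 0]
ADD     -> [-5]
NEG     -> [5]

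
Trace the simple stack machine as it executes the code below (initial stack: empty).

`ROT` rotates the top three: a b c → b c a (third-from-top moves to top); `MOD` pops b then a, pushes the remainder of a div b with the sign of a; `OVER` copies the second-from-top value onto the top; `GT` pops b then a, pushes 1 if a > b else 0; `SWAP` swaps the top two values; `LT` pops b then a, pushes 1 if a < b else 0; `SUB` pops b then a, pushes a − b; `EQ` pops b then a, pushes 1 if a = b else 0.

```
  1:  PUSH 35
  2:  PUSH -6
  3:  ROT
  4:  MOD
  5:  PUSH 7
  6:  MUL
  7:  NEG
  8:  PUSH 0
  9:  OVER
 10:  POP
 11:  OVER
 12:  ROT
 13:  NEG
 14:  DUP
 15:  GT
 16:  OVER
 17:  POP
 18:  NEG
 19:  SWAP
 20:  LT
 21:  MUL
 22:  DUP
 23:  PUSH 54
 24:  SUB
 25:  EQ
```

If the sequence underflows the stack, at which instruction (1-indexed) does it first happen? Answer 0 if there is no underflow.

PUSH 35  [35]
PUSH -6  [35, -6]
ROT  — needs 3 operands, stack has 2 → underflow

3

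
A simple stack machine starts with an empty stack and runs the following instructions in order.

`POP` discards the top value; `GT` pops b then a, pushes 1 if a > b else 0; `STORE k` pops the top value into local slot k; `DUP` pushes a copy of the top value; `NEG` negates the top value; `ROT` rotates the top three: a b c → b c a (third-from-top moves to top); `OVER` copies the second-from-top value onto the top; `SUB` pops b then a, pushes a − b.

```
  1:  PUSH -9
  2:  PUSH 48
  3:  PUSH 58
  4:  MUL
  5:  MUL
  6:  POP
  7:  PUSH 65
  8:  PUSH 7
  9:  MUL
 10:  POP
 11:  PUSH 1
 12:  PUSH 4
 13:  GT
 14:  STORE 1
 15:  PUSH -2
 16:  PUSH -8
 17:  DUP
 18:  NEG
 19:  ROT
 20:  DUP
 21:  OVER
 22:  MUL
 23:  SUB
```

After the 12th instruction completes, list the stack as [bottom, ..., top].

PUSH -9  -9
PUSH 48  -9 48
PUSH 58  -9 48 58
MUL      -9 2784
MUL      -25056
POP      (empty)
PUSH 65  65
PUSH 7   65 7
MUL      455
POP      (empty)
PUSH 1   1
PUSH 4   1 4

[1, 4]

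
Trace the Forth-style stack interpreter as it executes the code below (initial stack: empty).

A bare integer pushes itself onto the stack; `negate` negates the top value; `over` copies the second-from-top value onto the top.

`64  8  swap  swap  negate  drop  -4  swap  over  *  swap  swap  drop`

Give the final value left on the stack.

-4

64     → [64]
8      → [64, 8]
swap   → [8, 64]
swap   → [64, 8]
negate → [64, -8]
drop   → [64]
-4     → [64, -4]
swap   → [-4, 64]
over   → [-4, 64, -4]
*      → [-4, -256]
swap   → [-256, -4]
swap   → [-4, -256]
drop   → [-4]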